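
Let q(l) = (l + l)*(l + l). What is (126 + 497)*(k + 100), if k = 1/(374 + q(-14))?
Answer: 72144023/1158 ≈ 62301.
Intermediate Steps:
q(l) = 4*l² (q(l) = (2*l)*(2*l) = 4*l²)
k = 1/1158 (k = 1/(374 + 4*(-14)²) = 1/(374 + 4*196) = 1/(374 + 784) = 1/1158 ≈ 0.00086356)
(126 + 497)*(k + 100) = (126 + 497)*(1/1158 + 100) = 623*(115801/1158) = 72144023/1158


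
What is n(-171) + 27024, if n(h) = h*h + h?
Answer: 56094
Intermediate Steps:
n(h) = h + h**2 (n(h) = h**2 + h = h + h**2)
n(-171) + 27024 = -171*(1 - 171) + 27024 = -171*(-170) + 27024 = 29070 + 27024 = 56094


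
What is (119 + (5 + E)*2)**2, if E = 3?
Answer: 18225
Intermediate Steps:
(119 + (5 + E)*2)**2 = (119 + (5 + 3)*2)**2 = (119 + 8*2)**2 = (119 + 16)**2 = 135**2 = 18225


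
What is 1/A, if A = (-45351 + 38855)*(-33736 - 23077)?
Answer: 1/369057248 ≈ 2.7096e-9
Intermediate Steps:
A = 369057248 (A = -6496*(-56813) = 369057248)
1/A = 1/369057248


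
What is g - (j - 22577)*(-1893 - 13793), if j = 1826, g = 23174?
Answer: -325477012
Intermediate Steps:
g - (j - 22577)*(-1893 - 13793) = 23174 - (1826 - 22577)*(-1893 - 13793) = 23174 - (-20751)*(-15686) = 23174 - 1*325500186 = 23174 - 325500186 = -325477012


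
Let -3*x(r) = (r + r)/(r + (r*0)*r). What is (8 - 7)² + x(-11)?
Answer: ⅓ ≈ 0.33333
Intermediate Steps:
x(r) = -⅔ (x(r) = -(r + r)/(3*(r + (r*0)*r)) = -2*r/(3*(r + 0*r)) = -2*r/(3*(r + 0)) = -2*r/(3*r) = -⅓*2 = -⅔)
(8 - 7)² + x(-11) = (8 - 7)² - ⅔ = 1² - ⅔ = 1 - ⅔ = ⅓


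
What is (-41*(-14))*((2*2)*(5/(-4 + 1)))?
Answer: -11480/3 ≈ -3826.7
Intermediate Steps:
(-41*(-14))*((2*2)*(5/(-4 + 1))) = 574*(4*(5/(-3))) = 574*(4*(5*(-1/3))) = 574*(4*(-5/3)) = 574*(-20/3) = -11480/3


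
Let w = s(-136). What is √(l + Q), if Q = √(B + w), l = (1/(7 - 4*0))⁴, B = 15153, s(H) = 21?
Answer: √(1 + 7203*√1686)/49 ≈ 11.099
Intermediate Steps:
w = 21
l = 1/2401 (l = (1/(7 + 0))⁴ = (1/7)⁴ = (⅐)⁴ = 1/2401 ≈ 0.00041649)
Q = 3*√1686 (Q = √(15153 + 21) = √15174 = 3*√1686 ≈ 123.18)
√(l + Q) = √(1/2401 + 3*√1686)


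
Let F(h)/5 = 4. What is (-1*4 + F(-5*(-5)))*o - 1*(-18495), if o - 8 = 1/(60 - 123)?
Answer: 1173233/63 ≈ 18623.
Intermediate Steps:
F(h) = 20 (F(h) = 5*4 = 20)
o = 503/63 (o = 8 + 1/(60 - 123) = 8 + 1/(-63) = 8 - 1/63 = 503/63 ≈ 7.9841)
(-1*4 + F(-5*(-5)))*o - 1*(-18495) = (-1*4 + 20)*(503/63) - 1*(-18495) = (-4 + 20)*(503/63) + 18495 = 16*(503/63) + 18495 = 8048/63 + 18495 = 1173233/63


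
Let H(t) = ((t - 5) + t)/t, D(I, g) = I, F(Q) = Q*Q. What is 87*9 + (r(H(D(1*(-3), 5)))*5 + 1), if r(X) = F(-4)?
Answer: 864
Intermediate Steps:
F(Q) = Q**2
H(t) = (-5 + 2*t)/t (H(t) = ((-5 + t) + t)/t = (-5 + 2*t)/t)
r(X) = 16 (r(X) = (-4)**2 = 16)
87*9 + (r(H(D(1*(-3), 5)))*5 + 1) = 87*9 + (16*5 + 1) = 783 + (80 + 1) = 783 + 81 = 864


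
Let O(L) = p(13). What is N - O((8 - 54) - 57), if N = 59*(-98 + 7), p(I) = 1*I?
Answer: -5382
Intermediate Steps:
p(I) = I
N = -5369 (N = 59*(-91) = -5369)
O(L) = 13
N - O((8 - 54) - 57) = -5369 - 1*13 = -5369 - 13 = -5382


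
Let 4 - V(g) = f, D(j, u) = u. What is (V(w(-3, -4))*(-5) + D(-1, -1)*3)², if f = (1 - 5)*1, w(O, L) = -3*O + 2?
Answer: 1849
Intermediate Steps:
w(O, L) = 2 - 3*O
f = -4 (f = -4*1 = -4)
V(g) = 8 (V(g) = 4 - 1*(-4) = 4 + 4 = 8)
(V(w(-3, -4))*(-5) + D(-1, -1)*3)² = (8*(-5) - 1*3)² = (-40 - 3)² = (-43)² = 1849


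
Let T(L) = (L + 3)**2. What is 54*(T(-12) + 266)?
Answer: 18738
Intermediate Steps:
T(L) = (3 + L)**2
54*(T(-12) + 266) = 54*((3 - 12)**2 + 266) = 54*((-9)**2 + 266) = 54*(81 + 266) = 54*347 = 18738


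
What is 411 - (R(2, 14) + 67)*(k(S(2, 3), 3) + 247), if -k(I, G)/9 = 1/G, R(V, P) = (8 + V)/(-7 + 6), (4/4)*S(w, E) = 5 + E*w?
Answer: -13497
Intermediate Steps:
S(w, E) = 5 + E*w
R(V, P) = -8 - V (R(V, P) = (8 + V)/(-1) = (8 + V)*(-1) = -8 - V)
k(I, G) = -9/G
411 - (R(2, 14) + 67)*(k(S(2, 3), 3) + 247) = 411 - ((-8 - 1*2) + 67)*(-9/3 + 247) = 411 - ((-8 - 2) + 67)*(-9*1/3 + 247) = 411 - (-10 + 67)*(-3 + 247) = 411 - 57*244 = 411 - 1*13908 = 411 - 13908 = -13497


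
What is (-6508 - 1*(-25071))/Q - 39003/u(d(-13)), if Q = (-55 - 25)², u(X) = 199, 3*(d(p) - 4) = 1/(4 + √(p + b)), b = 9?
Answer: -245925163/1273600 ≈ -193.09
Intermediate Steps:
d(p) = 4 + 1/(3*(4 + √(9 + p))) (d(p) = 4 + 1/(3*(4 + √(p + 9))) = 4 + 1/(3*(4 + √(9 + p))))
Q = 6400 (Q = (-80)² = 6400)
(-6508 - 1*(-25071))/Q - 39003/u(d(-13)) = (-6508 - 1*(-25071))/6400 - 39003/199 = (-6508 + 25071)*(1/6400) - 39003*1/199 = 18563*(1/6400) - 39003/199 = 18563/6400 - 39003/199 = -245925163/1273600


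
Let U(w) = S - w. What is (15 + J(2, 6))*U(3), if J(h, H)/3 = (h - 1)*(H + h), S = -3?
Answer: -234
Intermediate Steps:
J(h, H) = 3*(-1 + h)*(H + h) (J(h, H) = 3*((h - 1)*(H + h)) = 3*((-1 + h)*(H + h)) = 3*(-1 + h)*(H + h))
U(w) = -3 - w
(15 + J(2, 6))*U(3) = (15 + (-3*6 - 3*2 + 3*2² + 3*6*2))*(-3 - 1*3) = (15 + (-18 - 6 + 3*4 + 36))*(-3 - 3) = (15 + (-18 - 6 + 12 + 36))*(-6) = (15 + 24)*(-6) = 39*(-6) = -234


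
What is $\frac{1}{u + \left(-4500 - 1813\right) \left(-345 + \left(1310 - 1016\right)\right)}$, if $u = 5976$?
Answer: $\frac{1}{327939} \approx 3.0493 \cdot 10^{-6}$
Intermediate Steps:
$\frac{1}{u + \left(-4500 - 1813\right) \left(-345 + \left(1310 - 1016\right)\right)} = \frac{1}{5976 + \left(-4500 - 1813\right) \left(-345 + \left(1310 - 1016\right)\right)} = \frac{1}{5976 - 6313 \left(-345 + \left(1310 - 1016\right)\right)} = \frac{1}{5976 - 6313 \left(-345 + 294\right)} = \frac{1}{5976 - -321963} = \frac{1}{5976 + 321963} = \frac{1}{327939}$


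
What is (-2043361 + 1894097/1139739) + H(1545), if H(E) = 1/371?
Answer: -864020536801283/422843169 ≈ -2.0434e+6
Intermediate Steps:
H(E) = 1/371
(-2043361 + 1894097/1139739) + H(1545) = (-2043361 + 1894097/1139739) + 1/371 = -2328896328682/1139739 + 1/371 = -864020536801283/422843169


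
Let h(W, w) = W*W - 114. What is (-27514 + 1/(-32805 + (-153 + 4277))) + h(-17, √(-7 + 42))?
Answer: -784109860/28681 ≈ -27339.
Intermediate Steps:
h(W, w) = -114 + W² (h(W, w) = W² - 114 = -114 + W²)
(-27514 + 1/(-32805 + (-153 + 4277))) + h(-17, √(-7 + 42)) = (-27514 + 1/(-32805 + (-153 + 4277))) + (-114 + (-17)²) = (-27514 + 1/(-32805 + 4124)) + (-114 + 289) = (-27514 + 1/(-28681)) + 175 = (-27514 - 1/28681) + 175 = -789129035/28681 + 175 = -784109860/28681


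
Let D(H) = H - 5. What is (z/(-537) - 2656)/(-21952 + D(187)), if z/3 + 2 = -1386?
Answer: 237018/1948415 ≈ 0.12165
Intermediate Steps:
z = -4164 (z = -6 + 3*(-1386) = -6 - 4158 = -4164)
D(H) = -5 + H
(z/(-537) - 2656)/(-21952 + D(187)) = (-4164/(-537) - 2656)/(-21952 + (-5 + 187)) = (-4164*(-1/537) - 2656)/(-21952 + 182) = (1388/179 - 2656)/(-21770) = -474036/179*(-1/21770) = 237018/1948415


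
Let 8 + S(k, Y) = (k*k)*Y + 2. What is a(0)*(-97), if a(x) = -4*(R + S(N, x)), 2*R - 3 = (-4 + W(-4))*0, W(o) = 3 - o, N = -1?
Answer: -1746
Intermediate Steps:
R = 3/2 (R = 3/2 + ((-4 + (3 - 1*(-4)))*0)/2 = 3/2 + ((-4 + (3 + 4))*0)/2 = 3/2 + ((-4 + 7)*0)/2 = 3/2 + (3*0)/2 = 3/2 + (½)*0 = 3/2 + 0 = 3/2 ≈ 1.5000)
S(k, Y) = -6 + Y*k² (S(k, Y) = -8 + ((k*k)*Y + 2) = -8 + (k²*Y + 2) = -8 + (Y*k² + 2) = -8 + (2 + Y*k²) = -6 + Y*k²)
a(x) = 18 - 4*x (a(x) = -4*(3/2 + (-6 + x*(-1)²)) = -4*(3/2 + (-6 + x*1)) = -4*(3/2 + (-6 + x)) = -4*(-9/2 + x) = 18 - 4*x)
a(0)*(-97) = (18 - 4*0)*(-97) = (18 + 0)*(-97) = 18*(-97) = -1746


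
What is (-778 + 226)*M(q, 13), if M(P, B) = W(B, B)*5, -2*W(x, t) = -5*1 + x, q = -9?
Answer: 11040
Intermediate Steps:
W(x, t) = 5/2 - x/2 (W(x, t) = -(-5*1 + x)/2 = -(-5 + x)/2 = 5/2 - x/2)
M(P, B) = 25/2 - 5*B/2 (M(P, B) = (5/2 - B/2)*5 = 25/2 - 5*B/2)
(-778 + 226)*M(q, 13) = (-778 + 226)*(25/2 - 5/2*13) = -552*(25/2 - 65/2) = -552*(-20) = 11040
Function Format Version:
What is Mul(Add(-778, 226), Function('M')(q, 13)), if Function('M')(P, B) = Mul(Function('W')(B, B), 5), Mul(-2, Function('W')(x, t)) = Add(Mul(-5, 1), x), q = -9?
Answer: 11040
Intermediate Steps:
Function('W')(x, t) = Add(Rational(5, 2), Mul(Rational(-1, 2), x)) (Function('W')(x, t) = Mul(Rational(-1, 2), Add(Mul(-5, 1), x)) = Mul(Rational(-1, 2), Add(-5, x)) = Add(Rational(5, 2), Mul(Rational(-1, 2), x)))
Function('M')(P, B) = Add(Rational(25, 2), Mul(Rational(-5, 2), B)) (Function('M')(P, B) = Mul(Add(Rational(5, 2), Mul(Rational(-1, 2), B)), 5) = Add(Rational(25, 2), Mul(Rational(-5, 2), B)))
Mul(Add(-778, 226), Function('M')(q, 13)) = Mul(Add(-778, 226), Add(Rational(25, 2), Mul(Rational(-5, 2), 13))) = Mul(-552, Add(Rational(25, 2), Rational(-65, 2))) = Mul(-552, -20) = 11040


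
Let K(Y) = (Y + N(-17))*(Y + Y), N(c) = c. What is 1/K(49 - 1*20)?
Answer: 1/696 ≈ 0.0014368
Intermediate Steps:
K(Y) = 2*Y*(-17 + Y) (K(Y) = (Y - 17)*(Y + Y) = (-17 + Y)*(2*Y) = 2*Y*(-17 + Y))
1/K(49 - 1*20) = 1/(2*(49 - 1*20)*(-17 + (49 - 1*20))) = 1/(2*(49 - 20)*(-17 + (49 - 20))) = 1/(2*29*(-17 + 29)) = 1/(2*29*12) = 1/696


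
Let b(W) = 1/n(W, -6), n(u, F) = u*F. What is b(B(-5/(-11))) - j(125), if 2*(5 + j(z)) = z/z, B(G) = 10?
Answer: 269/60 ≈ 4.4833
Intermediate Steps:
j(z) = -9/2 (j(z) = -5 + (z/z)/2 = -5 + (½)*1 = -5 + ½ = -9/2)
n(u, F) = F*u
b(W) = -1/(6*W) (b(W) = 1/(-6*W) = -1/(6*W))
b(B(-5/(-11))) - j(125) = -⅙/10 - 1*(-9/2) = -⅙*⅒ + 9/2 = -1/60 + 9/2 = 269/60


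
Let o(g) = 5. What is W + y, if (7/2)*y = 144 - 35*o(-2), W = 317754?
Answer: 2224216/7 ≈ 3.1775e+5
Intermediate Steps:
y = -62/7 (y = 2*(144 - 35*5)/7 = 2*(144 - 175)/7 = (2/7)*(-31) = -62/7 ≈ -8.8571)
W + y = 317754 - 62/7 = 2224216/7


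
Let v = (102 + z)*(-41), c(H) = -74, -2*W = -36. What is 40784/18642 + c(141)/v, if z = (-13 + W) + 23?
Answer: 4206889/1910805 ≈ 2.2016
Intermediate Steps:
W = 18 (W = -½*(-36) = 18)
z = 28 (z = (-13 + 18) + 23 = 5 + 23 = 28)
v = -5330 (v = (102 + 28)*(-41) = 130*(-41) = -5330)
40784/18642 + c(141)/v = 40784/18642 - 74/(-5330) = 40784*(1/18642) - 74*(-1/5330) = 20392/9321 + 37/2665 = 4206889/1910805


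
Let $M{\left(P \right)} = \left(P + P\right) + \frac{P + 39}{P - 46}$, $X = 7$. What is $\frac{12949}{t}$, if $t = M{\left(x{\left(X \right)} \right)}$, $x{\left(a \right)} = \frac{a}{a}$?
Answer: $\frac{116541}{10} \approx 11654.0$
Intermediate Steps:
$x{\left(a \right)} = 1$
$M{\left(P \right)} = 2 P + \frac{39 + P}{-46 + P}$
$t = \frac{10}{9}$ ($t = \frac{39 - 91 + 2 \cdot 1^{2}}{-46 + 1} = \frac{39 - 91 + 2 \cdot 1}{-45} = - \frac{39 - 91 + 2}{45} = \left(- \frac{1}{45}\right) \left(-50\right) = \frac{10}{9} \approx 1.1111$)
$\frac{12949}{t} = \frac{12949}{\frac{10}{9}} = 12949 \cdot \frac{9}{10} = \frac{116541}{10}$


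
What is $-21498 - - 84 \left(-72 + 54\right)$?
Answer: $-23010$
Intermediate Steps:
$-21498 - - 84 \left(-72 + 54\right) = -21498 - \left(-84\right) \left(-18\right) = -21498 - 1512 = -23010$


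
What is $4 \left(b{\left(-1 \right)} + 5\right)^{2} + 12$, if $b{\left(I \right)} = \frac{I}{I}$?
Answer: $156$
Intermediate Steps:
$b{\left(I \right)} = 1$
$4 \left(b{\left(-1 \right)} + 5\right)^{2} + 12 = 4 \left(1 + 5\right)^{2} + 12 = 4 \cdot 6^{2} + 12 = 4 \cdot 36 + 12 = 144 + 12 = 156$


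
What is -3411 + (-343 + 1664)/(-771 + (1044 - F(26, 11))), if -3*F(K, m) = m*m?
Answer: -3202377/940 ≈ -3406.8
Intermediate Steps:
F(K, m) = -m**2/3 (F(K, m) = -m*m/3 = -m**2/3)
-3411 + (-343 + 1664)/(-771 + (1044 - F(26, 11))) = -3411 + (-343 + 1664)/(-771 + (1044 - (-1)*11**2/3)) = -3411 + 1321/(-771 + (1044 - (-1)*121/3)) = -3411 + 1321/(-771 + (1044 - 1*(-121/3))) = -3411 + 1321/(-771 + (1044 + 121/3)) = -3411 + 1321/(-771 + 3253/3) = -3411 + 1321/(940/3) = -3411 + 1321*(3/940) = -3411 + 3963/940 = -3202377/940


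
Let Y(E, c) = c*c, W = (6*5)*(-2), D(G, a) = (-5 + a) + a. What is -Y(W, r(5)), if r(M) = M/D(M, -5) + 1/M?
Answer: -4/225 ≈ -0.017778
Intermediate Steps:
D(G, a) = -5 + 2*a
W = -60 (W = 30*(-2) = -60)
r(M) = 1/M - M/15 (r(M) = M/(-5 + 2*(-5)) + 1/M = M/(-5 - 10) + 1/M = M/(-15) + 1/M = M*(-1/15) + 1/M = -M/15 + 1/M = 1/M - M/15)
Y(E, c) = c**2
-Y(W, r(5)) = -(1/5 - 1/15*5)**2 = -(1/5 - 1/3)**2 = -(-2/15)**2 = -1*4/225 = -4/225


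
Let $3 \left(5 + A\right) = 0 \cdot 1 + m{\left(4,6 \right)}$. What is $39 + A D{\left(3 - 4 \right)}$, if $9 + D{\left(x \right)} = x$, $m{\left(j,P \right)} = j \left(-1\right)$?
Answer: $\frac{307}{3} \approx 102.33$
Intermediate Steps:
$m{\left(j,P \right)} = - j$
$D{\left(x \right)} = -9 + x$
$A = - \frac{19}{3}$ ($A = -5 + \frac{0 \cdot 1 - 4}{3} = -5 + \frac{0 - 4}{3} = -5 + \frac{1}{3} \left(-4\right) = -5 - \frac{4}{3} = - \frac{19}{3} \approx -6.3333$)
$39 + A D{\left(3 - 4 \right)} = 39 - \frac{19 \left(-9 + \left(3 - 4\right)\right)}{3} = 39 - \frac{19 \left(-9 - 1\right)}{3} = 39 - - \frac{190}{3} = 39 + \frac{190}{3} = \frac{307}{3}$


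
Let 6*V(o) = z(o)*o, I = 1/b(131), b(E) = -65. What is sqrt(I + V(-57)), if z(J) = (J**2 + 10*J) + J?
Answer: I*sqrt(105240590)/65 ≈ 157.83*I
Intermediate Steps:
I = -1/65 (I = 1/(-65) = -1/65 ≈ -0.015385)
z(J) = J**2 + 11*J
V(o) = o**2*(11 + o)/6 (V(o) = ((o*(11 + o))*o)/6 = (o**2*(11 + o))/6 = o**2*(11 + o)/6)
sqrt(I + V(-57)) = sqrt(-1/65 + (1/6)*(-57)**2*(11 - 57)) = sqrt(-1/65 + (1/6)*3249*(-46)) = sqrt(-1/65 - 24909) = sqrt(-1619086/65) = I*sqrt(105240590)/65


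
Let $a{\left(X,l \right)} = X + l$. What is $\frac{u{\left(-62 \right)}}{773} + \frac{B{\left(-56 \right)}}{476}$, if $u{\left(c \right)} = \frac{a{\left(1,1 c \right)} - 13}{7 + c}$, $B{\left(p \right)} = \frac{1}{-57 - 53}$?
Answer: $\frac{13935}{8094856} \approx 0.0017215$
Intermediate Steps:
$B{\left(p \right)} = - \frac{1}{110}$ ($B{\left(p \right)} = \frac{1}{-110} = - \frac{1}{110}$)
$u{\left(c \right)} = \frac{-12 + c}{7 + c}$ ($u{\left(c \right)} = \frac{\left(1 + 1 c\right) - 13}{7 + c} = \frac{\left(1 + c\right) - 13}{7 + c} = \frac{-12 + c}{7 + c}$)
$\frac{u{\left(-62 \right)}}{773} + \frac{B{\left(-56 \right)}}{476} = \frac{\frac{1}{7 - 62} \left(-12 - 62\right)}{773} - \frac{1}{110 \cdot 476} = \frac{1}{-55} \left(-74\right) \frac{1}{773} - \frac{1}{52360} = \left(- \frac{1}{55}\right) \left(-74\right) \frac{1}{773} - \frac{1}{52360} = \frac{74}{55} \cdot \frac{1}{773} - \frac{1}{52360} = \frac{74}{42515} - \frac{1}{52360} = \frac{13935}{8094856}$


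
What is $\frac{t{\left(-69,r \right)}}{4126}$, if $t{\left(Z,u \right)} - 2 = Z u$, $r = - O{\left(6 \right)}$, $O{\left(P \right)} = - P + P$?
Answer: $\frac{1}{2063} \approx 0.00048473$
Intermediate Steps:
$O{\left(P \right)} = 0$
$r = 0$ ($r = \left(-1\right) 0 = 0$)
$t{\left(Z,u \right)} = 2 + Z u$
$\frac{t{\left(-69,r \right)}}{4126} = \frac{2 - 0}{4126} = \left(2 + 0\right) \frac{1}{4126} = 2 \cdot \frac{1}{4126} = \frac{1}{2063}$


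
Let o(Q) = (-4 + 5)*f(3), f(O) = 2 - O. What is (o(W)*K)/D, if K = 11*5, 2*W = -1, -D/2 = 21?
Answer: 55/42 ≈ 1.3095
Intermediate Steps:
D = -42 (D = -2*21 = -42)
W = -1/2 (W = (1/2)*(-1) = -1/2 ≈ -0.50000)
K = 55
o(Q) = -1 (o(Q) = (-4 + 5)*(2 - 1*3) = 1*(2 - 3) = 1*(-1) = -1)
(o(W)*K)/D = -1*55/(-42) = -55*(-1/42) = 55/42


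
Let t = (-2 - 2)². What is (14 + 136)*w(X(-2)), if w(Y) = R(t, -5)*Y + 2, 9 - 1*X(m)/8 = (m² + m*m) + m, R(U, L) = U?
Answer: 57900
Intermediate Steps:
t = 16 (t = (-4)² = 16)
X(m) = 72 - 16*m² - 8*m (X(m) = 72 - 8*((m² + m*m) + m) = 72 - 8*((m² + m²) + m) = 72 - 8*(2*m² + m) = 72 - 8*(m + 2*m²) = 72 + (-16*m² - 8*m) = 72 - 16*m² - 8*m)
w(Y) = 2 + 16*Y (w(Y) = 16*Y + 2 = 2 + 16*Y)
(14 + 136)*w(X(-2)) = (14 + 136)*(2 + 16*(72 - 16*(-2)² - 8*(-2))) = 150*(2 + 16*(72 - 16*4 + 16)) = 150*(2 + 16*(72 - 64 + 16)) = 150*(2 + 16*24) = 150*(2 + 384) = 150*386 = 57900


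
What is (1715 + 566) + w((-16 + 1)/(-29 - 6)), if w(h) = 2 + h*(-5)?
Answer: 15966/7 ≈ 2280.9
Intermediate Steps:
w(h) = 2 - 5*h
(1715 + 566) + w((-16 + 1)/(-29 - 6)) = (1715 + 566) + (2 - 5*(-16 + 1)/(-29 - 6)) = 2281 + (2 - (-75)/(-35)) = 2281 + (2 - (-75)*(-1)/35) = 2281 + (2 - 5*3/7) = 2281 + (2 - 15/7) = 2281 - 1/7 = 15966/7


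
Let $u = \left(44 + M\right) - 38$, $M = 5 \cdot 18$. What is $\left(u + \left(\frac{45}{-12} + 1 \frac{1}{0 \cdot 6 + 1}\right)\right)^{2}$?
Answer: $\frac{139129}{16} \approx 8695.6$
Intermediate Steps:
$M = 90$
$u = 96$ ($u = \left(44 + 90\right) - 38 = 134 - 38 = 96$)
$\left(u + \left(\frac{45}{-12} + 1 \frac{1}{0 \cdot 6 + 1}\right)\right)^{2} = \left(96 + \left(\frac{45}{-12} + 1 \frac{1}{0 \cdot 6 + 1}\right)\right)^{2} = \left(96 + \left(45 \left(- \frac{1}{12}\right) + 1 \frac{1}{0 + 1}\right)\right)^{2} = \left(96 - \left(\frac{15}{4} - 1^{-1}\right)\right)^{2} = \left(96 + \left(- \frac{15}{4} + 1 \cdot 1\right)\right)^{2} = \left(96 + \left(- \frac{15}{4} + 1\right)\right)^{2} = \left(96 - \frac{11}{4}\right)^{2} = \left(\frac{373}{4}\right)^{2} = \frac{139129}{16}$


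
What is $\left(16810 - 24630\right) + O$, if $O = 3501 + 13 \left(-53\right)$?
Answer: $-5008$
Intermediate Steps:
$O = 2812$ ($O = 3501 - 689 = 2812$)
$\left(16810 - 24630\right) + O = \left(16810 - 24630\right) + 2812 = -7820 + 2812 = -5008$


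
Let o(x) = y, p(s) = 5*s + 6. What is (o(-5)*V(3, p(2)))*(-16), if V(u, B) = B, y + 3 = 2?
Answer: 256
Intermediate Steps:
p(s) = 6 + 5*s
y = -1 (y = -3 + 2 = -1)
o(x) = -1
(o(-5)*V(3, p(2)))*(-16) = -(6 + 5*2)*(-16) = -(6 + 10)*(-16) = -1*16*(-16) = -16*(-16) = 256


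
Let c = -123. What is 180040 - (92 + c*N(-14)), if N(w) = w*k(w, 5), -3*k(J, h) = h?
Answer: 182818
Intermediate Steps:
k(J, h) = -h/3
N(w) = -5*w/3 (N(w) = w*(-1/3*5) = w*(-5/3) = -5*w/3)
180040 - (92 + c*N(-14)) = 180040 - (92 - (-205)*(-14)) = 180040 - (92 - 123*70/3) = 180040 - (92 - 2870) = 180040 - 1*(-2778) = 180040 + 2778 = 182818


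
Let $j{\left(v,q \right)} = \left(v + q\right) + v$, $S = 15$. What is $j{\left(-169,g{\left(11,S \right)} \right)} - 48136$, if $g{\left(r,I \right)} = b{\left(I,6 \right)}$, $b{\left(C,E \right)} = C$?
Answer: $-48459$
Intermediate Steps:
$g{\left(r,I \right)} = I$
$j{\left(v,q \right)} = q + 2 v$ ($j{\left(v,q \right)} = \left(q + v\right) + v = q + 2 v$)
$j{\left(-169,g{\left(11,S \right)} \right)} - 48136 = \left(15 + 2 \left(-169\right)\right) - 48136 = \left(15 - 338\right) - 48136 = -323 - 48136 = -48459$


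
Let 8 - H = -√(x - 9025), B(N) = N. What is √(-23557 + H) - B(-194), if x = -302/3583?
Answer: 194 + √(-302319448061 + 3583*I*√115863030291)/3583 ≈ 194.31 + 153.46*I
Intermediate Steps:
x = -302/3583 (x = -302*1/3583 = -302/3583 ≈ -0.084287)
H = 8 + I*√115863030291/3583 (H = 8 - (-1)*√(-302/3583 - 9025) = 8 - (-1)*√(-32336877/3583) = 8 - (-1)*I*√115863030291/3583 = 8 + I*√115863030291/3583 ≈ 8.0 + 95.0*I)
√(-23557 + H) - B(-194) = √(-23557 + (8 + I*√115863030291/3583)) - 1*(-194) = √(-23549 + I*√115863030291/3583) + 194 = 194 + √(-23549 + I*√115863030291/3583)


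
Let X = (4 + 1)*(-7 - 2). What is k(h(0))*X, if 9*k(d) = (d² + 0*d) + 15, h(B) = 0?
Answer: -75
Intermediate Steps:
k(d) = 5/3 + d²/9 (k(d) = ((d² + 0*d) + 15)/9 = ((d² + 0) + 15)/9 = (d² + 15)/9 = (15 + d²)/9 = 5/3 + d²/9)
X = -45 (X = 5*(-9) = -45)
k(h(0))*X = (5/3 + (⅑)*0²)*(-45) = (5/3 + (⅑)*0)*(-45) = (5/3 + 0)*(-45) = (5/3)*(-45) = -75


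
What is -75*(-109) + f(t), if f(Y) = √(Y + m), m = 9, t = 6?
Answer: 8175 + √15 ≈ 8178.9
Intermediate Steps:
f(Y) = √(9 + Y) (f(Y) = √(Y + 9) = √(9 + Y))
-75*(-109) + f(t) = -75*(-109) + √(9 + 6) = 8175 + √15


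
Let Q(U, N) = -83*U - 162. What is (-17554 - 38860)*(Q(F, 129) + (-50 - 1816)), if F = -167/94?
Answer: 4986179597/47 ≈ 1.0609e+8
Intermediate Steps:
F = -167/94 (F = -167*1/94 = -167/94 ≈ -1.7766)
Q(U, N) = -162 - 83*U
(-17554 - 38860)*(Q(F, 129) + (-50 - 1816)) = (-17554 - 38860)*((-162 - 83*(-167/94)) + (-50 - 1816)) = -56414*((-162 + 13861/94) - 1866) = -56414*(-1367/94 - 1866) = -56414*(-176771/94) = 4986179597/47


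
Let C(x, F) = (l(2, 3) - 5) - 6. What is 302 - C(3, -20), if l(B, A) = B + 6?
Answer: 305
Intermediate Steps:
l(B, A) = 6 + B
C(x, F) = -3 (C(x, F) = ((6 + 2) - 5) - 6 = (8 - 5) - 6 = 3 - 6 = -3)
302 - C(3, -20) = 302 - 1*(-3) = 302 + 3 = 305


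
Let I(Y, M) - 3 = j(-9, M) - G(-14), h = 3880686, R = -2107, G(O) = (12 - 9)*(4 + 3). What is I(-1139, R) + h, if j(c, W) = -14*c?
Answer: 3880794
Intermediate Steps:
G(O) = 21 (G(O) = 3*7 = 21)
I(Y, M) = 108 (I(Y, M) = 3 + (-14*(-9) - 1*21) = 3 + (126 - 21) = 3 + 105 = 108)
I(-1139, R) + h = 108 + 3880686 = 3880794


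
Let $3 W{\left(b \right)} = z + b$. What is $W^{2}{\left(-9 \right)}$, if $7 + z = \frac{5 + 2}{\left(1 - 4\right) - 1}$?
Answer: $\frac{5041}{144} \approx 35.007$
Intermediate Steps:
$z = - \frac{35}{4}$ ($z = -7 + \frac{5 + 2}{\left(1 - 4\right) - 1} = -7 + \frac{7}{-3 - 1} = -7 + \frac{7}{-4} = -7 + 7 \left(- \frac{1}{4}\right) = -7 - \frac{7}{4} = - \frac{35}{4} \approx -8.75$)
$W{\left(b \right)} = - \frac{35}{12} + \frac{b}{3}$ ($W{\left(b \right)} = \frac{- \frac{35}{4} + b}{3} = - \frac{35}{12} + \frac{b}{3}$)
$W^{2}{\left(-9 \right)} = \left(- \frac{35}{12} + \frac{1}{3} \left(-9\right)\right)^{2} = \left(- \frac{35}{12} - 3\right)^{2} = \left(- \frac{71}{12}\right)^{2} = \frac{5041}{144}$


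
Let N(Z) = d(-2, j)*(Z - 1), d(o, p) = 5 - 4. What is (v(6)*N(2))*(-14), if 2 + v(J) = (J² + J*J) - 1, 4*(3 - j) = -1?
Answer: -966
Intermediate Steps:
j = 13/4 (j = 3 - ¼*(-1) = 3 + ¼ = 13/4 ≈ 3.2500)
d(o, p) = 1
N(Z) = -1 + Z (N(Z) = 1*(Z - 1) = 1*(-1 + Z) = -1 + Z)
v(J) = -3 + 2*J² (v(J) = -2 + ((J² + J*J) - 1) = -2 + ((J² + J²) - 1) = -2 + (2*J² - 1) = -2 + (-1 + 2*J²) = -3 + 2*J²)
(v(6)*N(2))*(-14) = ((-3 + 2*6²)*(-1 + 2))*(-14) = ((-3 + 2*36)*1)*(-14) = ((-3 + 72)*1)*(-14) = (69*1)*(-14) = 69*(-14) = -966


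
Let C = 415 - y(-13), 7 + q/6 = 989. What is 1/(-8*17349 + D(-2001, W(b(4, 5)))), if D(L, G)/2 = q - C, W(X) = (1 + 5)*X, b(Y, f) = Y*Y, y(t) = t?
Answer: -1/127864 ≈ -7.8208e-6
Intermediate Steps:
b(Y, f) = Y²
q = 5892 (q = -42 + 6*989 = -42 + 5934 = 5892)
W(X) = 6*X
C = 428 (C = 415 - 1*(-13) = 415 + 13 = 428)
D(L, G) = 10928 (D(L, G) = 2*(5892 - 1*428) = 2*(5892 - 428) = 2*5464 = 10928)
1/(-8*17349 + D(-2001, W(b(4, 5)))) = 1/(-8*17349 + 10928) = 1/(-138792 + 10928) = 1/(-127864) = -1/127864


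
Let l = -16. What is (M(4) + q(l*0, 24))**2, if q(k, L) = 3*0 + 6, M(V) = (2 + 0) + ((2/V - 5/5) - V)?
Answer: 49/4 ≈ 12.250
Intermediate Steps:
M(V) = 1 - V + 2/V (M(V) = 2 + ((2/V - 5*1/5) - V) = 2 + ((2/V - 1) - V) = 2 + ((-1 + 2/V) - V) = 2 + (-1 - V + 2/V) = 1 - V + 2/V)
q(k, L) = 6 (q(k, L) = 0 + 6 = 6)
(M(4) + q(l*0, 24))**2 = ((1 - 1*4 + 2/4) + 6)**2 = ((1 - 4 + 2*(1/4)) + 6)**2 = ((1 - 4 + 1/2) + 6)**2 = (-5/2 + 6)**2 = (7/2)**2 = 49/4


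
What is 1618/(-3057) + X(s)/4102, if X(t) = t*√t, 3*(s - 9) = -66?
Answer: -1618/3057 - 13*I*√13/4102 ≈ -0.52928 - 0.011427*I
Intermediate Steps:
s = -13 (s = 9 + (⅓)*(-66) = 9 - 22 = -13)
X(t) = t^(3/2)
1618/(-3057) + X(s)/4102 = 1618/(-3057) + (-13)^(3/2)/4102 = 1618*(-1/3057) - 13*I*√13*(1/4102) = -1618/3057 - 13*I*√13/4102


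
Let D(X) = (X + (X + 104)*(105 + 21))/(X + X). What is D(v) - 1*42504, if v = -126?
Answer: -84985/2 ≈ -42493.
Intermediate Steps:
D(X) = (13104 + 127*X)/(2*X) (D(X) = (X + (104 + X)*126)/((2*X)) = (X + (13104 + 126*X))*(1/(2*X)) = (13104 + 127*X)*(1/(2*X)) = (13104 + 127*X)/(2*X))
D(v) - 1*42504 = (127/2 + 6552/(-126)) - 1*42504 = (127/2 + 6552*(-1/126)) - 42504 = (127/2 - 52) - 42504 = 23/2 - 42504 = -84985/2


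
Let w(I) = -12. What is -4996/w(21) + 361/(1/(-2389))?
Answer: -2586038/3 ≈ -8.6201e+5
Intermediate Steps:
-4996/w(21) + 361/(1/(-2389)) = -4996/(-12) + 361/(1/(-2389)) = -4996*(-1/12) + 361/(-1/2389) = 1249/3 + 361*(-2389) = 1249/3 - 862429 = -2586038/3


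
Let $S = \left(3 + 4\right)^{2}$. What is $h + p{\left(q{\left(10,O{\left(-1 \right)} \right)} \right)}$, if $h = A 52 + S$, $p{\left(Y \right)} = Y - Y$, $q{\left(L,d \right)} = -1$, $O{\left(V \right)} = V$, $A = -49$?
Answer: $-2499$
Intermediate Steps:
$S = 49$ ($S = 7^{2} = 49$)
$p{\left(Y \right)} = 0$
$h = -2499$ ($h = \left(-49\right) 52 + 49 = -2548 + 49 = -2499$)
$h + p{\left(q{\left(10,O{\left(-1 \right)} \right)} \right)} = -2499 + 0 = -2499$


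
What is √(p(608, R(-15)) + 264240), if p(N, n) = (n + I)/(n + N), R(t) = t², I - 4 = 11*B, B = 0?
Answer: √3741906533/119 ≈ 514.04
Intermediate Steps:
I = 4 (I = 4 + 11*0 = 4 + 0 = 4)
p(N, n) = (4 + n)/(N + n) (p(N, n) = (n + 4)/(n + N) = (4 + n)/(N + n))
√(p(608, R(-15)) + 264240) = √((4 + (-15)²)/(608 + (-15)²) + 264240) = √((4 + 225)/(608 + 225) + 264240) = √(229/833 + 264240) = √(220112149/833) = √3741906533/119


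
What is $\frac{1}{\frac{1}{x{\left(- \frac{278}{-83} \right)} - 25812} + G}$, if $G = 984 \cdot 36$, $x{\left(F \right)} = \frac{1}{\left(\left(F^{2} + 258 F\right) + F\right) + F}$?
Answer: $\frac{156847230599}{5556156290662452} \approx 2.8229 \cdot 10^{-5}$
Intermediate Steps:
$x{\left(F \right)} = \frac{1}{F^{2} + 260 F}$ ($x{\left(F \right)} = \frac{1}{\left(F^{2} + 259 F\right) + F} = \frac{1}{F^{2} + 260 F}$)
$G = 35424$
$\frac{1}{\frac{1}{x{\left(- \frac{278}{-83} \right)} - 25812} + G} = \frac{1}{\frac{1}{\frac{1}{- \frac{278}{-83} \left(260 - \frac{278}{-83}\right)} - 25812} + 35424} = \frac{1}{\frac{1}{\frac{1}{\left(-278\right) \left(- \frac{1}{83}\right) \left(260 - - \frac{278}{83}\right)} - 25812} + 35424} = \frac{1}{\frac{1}{\frac{1}{\frac{278}{83} \left(260 + \frac{278}{83}\right)} - 25812} + 35424} = \frac{1}{\frac{1}{\frac{83}{278 \cdot \frac{21858}{83}} - 25812} + 35424} = \frac{1}{\frac{1}{\frac{83}{278} \cdot \frac{83}{21858} - 25812} + 35424} = \frac{1}{\frac{1}{\frac{6889}{6076524} - 25812} + 35424} = \frac{1}{\frac{1}{- \frac{156847230599}{6076524}} + 35424} = \frac{1}{- \frac{6076524}{156847230599} + 35424} = \frac{1}{\frac{5556156290662452}{156847230599}} = \frac{156847230599}{5556156290662452}$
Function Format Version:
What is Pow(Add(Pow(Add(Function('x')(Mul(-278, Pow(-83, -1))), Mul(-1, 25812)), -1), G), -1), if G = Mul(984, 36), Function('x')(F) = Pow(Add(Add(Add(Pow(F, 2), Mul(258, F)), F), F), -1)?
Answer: Rational(156847230599, 5556156290662452) ≈ 2.8229e-5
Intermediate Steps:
Function('x')(F) = Pow(Add(Pow(F, 2), Mul(260, F)), -1) (Function('x')(F) = Pow(Add(Add(Pow(F, 2), Mul(259, F)), F), -1) = Pow(Add(Pow(F, 2), Mul(260, F)), -1))
G = 35424
Pow(Add(Pow(Add(Function('x')(Mul(-278, Pow(-83, -1))), Mul(-1, 25812)), -1), G), -1) = Pow(Add(Pow(Add(Mul(Pow(Mul(-278, Pow(-83, -1)), -1), Pow(Add(260, Mul(-278, Pow(-83, -1))), -1)), Mul(-1, 25812)), -1), 35424), -1) = Pow(Add(Pow(Add(Mul(Pow(Mul(-278, Rational(-1, 83)), -1), Pow(Add(260, Mul(-278, Rational(-1, 83))), -1)), -25812), -1), 35424), -1) = Pow(Add(Pow(Add(Mul(Pow(Rational(278, 83), -1), Pow(Add(260, Rational(278, 83)), -1)), -25812), -1), 35424), -1) = Pow(Add(Pow(Add(Mul(Rational(83, 278), Pow(Rational(21858, 83), -1)), -25812), -1), 35424), -1) = Pow(Add(Pow(Add(Mul(Rational(83, 278), Rational(83, 21858)), -25812), -1), 35424), -1) = Pow(Add(Pow(Add(Rational(6889, 6076524), -25812), -1), 35424), -1) = Pow(Add(Pow(Rational(-156847230599, 6076524), -1), 35424), -1) = Pow(Add(Rational(-6076524, 156847230599), 35424), -1) = Pow(Rational(5556156290662452, 156847230599), -1) = Rational(156847230599, 5556156290662452)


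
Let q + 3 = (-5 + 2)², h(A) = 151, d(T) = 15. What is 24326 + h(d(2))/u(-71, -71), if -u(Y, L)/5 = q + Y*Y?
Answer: 613866459/25235 ≈ 24326.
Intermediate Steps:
q = 6 (q = -3 + (-5 + 2)² = -3 + (-3)² = -3 + 9 = 6)
u(Y, L) = -30 - 5*Y² (u(Y, L) = -5*(6 + Y*Y) = -5*(6 + Y²) = -30 - 5*Y²)
24326 + h(d(2))/u(-71, -71) = 24326 + 151/(-30 - 5*(-71)²) = 24326 + 151/(-30 - 5*5041) = 24326 + 151/(-30 - 25205) = 24326 + 151/(-25235) = 24326 + 151*(-1/25235) = 24326 - 151/25235 = 613866459/25235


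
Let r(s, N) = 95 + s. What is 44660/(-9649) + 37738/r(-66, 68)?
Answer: 362838822/279821 ≈ 1296.7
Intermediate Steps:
44660/(-9649) + 37738/r(-66, 68) = 44660/(-9649) + 37738/(95 - 66) = 44660*(-1/9649) + 37738/29 = -44660/9649 + 37738*(1/29) = -44660/9649 + 37738/29 = 362838822/279821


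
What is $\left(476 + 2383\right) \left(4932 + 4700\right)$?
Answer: $27537888$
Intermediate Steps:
$\left(476 + 2383\right) \left(4932 + 4700\right) = 2859 \cdot 9632 = 27537888$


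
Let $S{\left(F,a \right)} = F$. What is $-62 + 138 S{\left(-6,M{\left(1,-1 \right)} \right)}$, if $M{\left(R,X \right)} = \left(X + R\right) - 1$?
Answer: $-890$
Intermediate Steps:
$M{\left(R,X \right)} = -1 + R + X$ ($M{\left(R,X \right)} = \left(R + X\right) - 1 = -1 + R + X$)
$-62 + 138 S{\left(-6,M{\left(1,-1 \right)} \right)} = -62 + 138 \left(-6\right) = -62 - 828 = -890$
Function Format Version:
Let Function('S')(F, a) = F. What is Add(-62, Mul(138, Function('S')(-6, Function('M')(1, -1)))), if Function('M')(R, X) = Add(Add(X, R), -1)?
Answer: -890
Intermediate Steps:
Function('M')(R, X) = Add(-1, R, X) (Function('M')(R, X) = Add(Add(R, X), -1) = Add(-1, R, X))
Add(-62, Mul(138, Function('S')(-6, Function('M')(1, -1)))) = Add(-62, Mul(138, -6)) = Add(-62, -828) = -890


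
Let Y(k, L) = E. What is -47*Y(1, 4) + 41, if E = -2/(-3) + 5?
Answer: -676/3 ≈ -225.33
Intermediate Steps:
E = 17/3 (E = -2*(-⅓) + 5 = ⅔ + 5 = 17/3 ≈ 5.6667)
Y(k, L) = 17/3
-47*Y(1, 4) + 41 = -47*17/3 + 41 = -799/3 + 41 = -676/3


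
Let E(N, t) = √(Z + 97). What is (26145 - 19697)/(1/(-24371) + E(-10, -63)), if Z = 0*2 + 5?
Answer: 157144208/60582455381 + 3829761493168*√102/60582455381 ≈ 638.45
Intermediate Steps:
Z = 5 (Z = 0 + 5 = 5)
E(N, t) = √102 (E(N, t) = √(5 + 97) = √102)
(26145 - 19697)/(1/(-24371) + E(-10, -63)) = (26145 - 19697)/(1/(-24371) + √102) = 6448/(-1/24371 + √102)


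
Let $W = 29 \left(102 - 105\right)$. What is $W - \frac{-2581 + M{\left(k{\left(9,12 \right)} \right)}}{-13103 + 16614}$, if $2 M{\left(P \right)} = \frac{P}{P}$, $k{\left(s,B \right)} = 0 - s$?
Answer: $- \frac{605753}{7022} \approx -86.265$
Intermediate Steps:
$k{\left(s,B \right)} = - s$
$M{\left(P \right)} = \frac{1}{2}$ ($M{\left(P \right)} = \frac{P \frac{1}{P}}{2} = \frac{1}{2} \cdot 1 = \frac{1}{2}$)
$W = -87$ ($W = 29 \left(-3\right) = -87$)
$W - \frac{-2581 + M{\left(k{\left(9,12 \right)} \right)}}{-13103 + 16614} = -87 - \frac{-2581 + \frac{1}{2}}{-13103 + 16614} = -87 - - \frac{5161}{2 \cdot 3511} = -87 - \left(- \frac{5161}{2}\right) \frac{1}{3511} = -87 - - \frac{5161}{7022} = -87 + \frac{5161}{7022} = - \frac{605753}{7022}$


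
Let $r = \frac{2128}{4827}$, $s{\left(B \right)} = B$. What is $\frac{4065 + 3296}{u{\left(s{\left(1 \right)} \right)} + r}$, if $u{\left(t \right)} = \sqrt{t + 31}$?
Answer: $- \frac{4725695751}{46316834} + \frac{171510777369 \sqrt{2}}{185267336} \approx 1207.2$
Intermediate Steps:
$r = \frac{2128}{4827}$ ($r = 2128 \cdot \frac{1}{4827} = \frac{2128}{4827} \approx 0.44085$)
$u{\left(t \right)} = \sqrt{31 + t}$
$\frac{4065 + 3296}{u{\left(s{\left(1 \right)} \right)} + r} = \frac{4065 + 3296}{\sqrt{31 + 1} + \frac{2128}{4827}} = \frac{7361}{\sqrt{32} + \frac{2128}{4827}} = \frac{7361}{4 \sqrt{2} + \frac{2128}{4827}} = \frac{7361}{\frac{2128}{4827} + 4 \sqrt{2}}$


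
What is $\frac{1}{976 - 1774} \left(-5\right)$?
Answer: $\frac{5}{798} \approx 0.0062657$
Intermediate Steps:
$\frac{1}{976 - 1774} \left(-5\right) = \frac{1}{-798} \left(-5\right) = \left(- \frac{1}{798}\right) \left(-5\right) = \frac{5}{798}$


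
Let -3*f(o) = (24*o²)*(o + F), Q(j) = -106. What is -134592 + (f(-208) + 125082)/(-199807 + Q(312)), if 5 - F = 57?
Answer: -26996804698/199913 ≈ -1.3504e+5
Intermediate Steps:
F = -52 (F = 5 - 1*57 = 5 - 57 = -52)
f(o) = -8*o²*(-52 + o) (f(o) = -24*o²*(o - 52)/3 = -24*o²*(-52 + o)/3 = -8*o²*(-52 + o))
-134592 + (f(-208) + 125082)/(-199807 + Q(312)) = -134592 + (8*(-208)²*(52 - 1*(-208)) + 125082)/(-199807 - 106) = -134592 + (8*43264*(52 + 208) + 125082)/(-199913) = -134592 + (8*43264*260 + 125082)*(-1/199913) = -134592 + (89989120 + 125082)*(-1/199913) = -134592 + 90114202*(-1/199913) = -134592 - 90114202/199913 = -26996804698/199913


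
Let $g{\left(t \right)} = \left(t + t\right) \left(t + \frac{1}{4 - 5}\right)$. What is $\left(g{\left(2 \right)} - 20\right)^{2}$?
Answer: $256$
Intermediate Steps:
$g{\left(t \right)} = 2 t \left(-1 + t\right)$ ($g{\left(t \right)} = 2 t \left(t + \frac{1}{-1}\right) = 2 t \left(t - 1\right) = 2 t \left(-1 + t\right)$)
$\left(g{\left(2 \right)} - 20\right)^{2} = \left(2 \cdot 2 \left(-1 + 2\right) - 20\right)^{2} = \left(2 \cdot 2 \cdot 1 - 20\right)^{2} = \left(4 - 20\right)^{2} = \left(-16\right)^{2} = 256$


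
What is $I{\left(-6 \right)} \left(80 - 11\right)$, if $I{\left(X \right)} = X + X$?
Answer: $-828$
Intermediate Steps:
$I{\left(X \right)} = 2 X$
$I{\left(-6 \right)} \left(80 - 11\right) = 2 \left(-6\right) \left(80 - 11\right) = \left(-12\right) 69 = -828$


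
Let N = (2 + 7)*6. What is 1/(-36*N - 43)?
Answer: -1/1987 ≈ -0.00050327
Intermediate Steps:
N = 54 (N = 9*6 = 54)
1/(-36*N - 43) = 1/(-36*54 - 43) = 1/(-1944 - 43) = 1/(-1987) = -1/1987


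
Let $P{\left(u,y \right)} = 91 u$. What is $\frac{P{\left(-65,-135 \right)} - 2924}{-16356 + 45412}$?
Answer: $- \frac{8839}{29056} \approx -0.30421$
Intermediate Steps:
$\frac{P{\left(-65,-135 \right)} - 2924}{-16356 + 45412} = \frac{91 \left(-65\right) - 2924}{-16356 + 45412} = \frac{-5915 - 2924}{29056} = \left(-8839\right) \frac{1}{29056} = - \frac{8839}{29056}$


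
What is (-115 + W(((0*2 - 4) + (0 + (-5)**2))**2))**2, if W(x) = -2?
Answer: 13689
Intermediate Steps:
(-115 + W(((0*2 - 4) + (0 + (-5)**2))**2))**2 = (-115 - 2)**2 = (-117)**2 = 13689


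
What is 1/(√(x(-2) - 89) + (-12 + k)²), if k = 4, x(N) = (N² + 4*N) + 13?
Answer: 4/261 - I*√5/1044 ≈ 0.015326 - 0.0021418*I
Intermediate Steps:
x(N) = 13 + N² + 4*N
1/(√(x(-2) - 89) + (-12 + k)²) = 1/(√((13 + (-2)² + 4*(-2)) - 89) + (-12 + 4)²) = 1/(√((13 + 4 - 8) - 89) + (-8)²) = 1/(√(9 - 89) + 64) = 1/(√(-80) + 64) = 1/(4*I*√5 + 64) = 1/(64 + 4*I*√5)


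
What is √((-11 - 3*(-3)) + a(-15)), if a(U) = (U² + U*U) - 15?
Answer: √433 ≈ 20.809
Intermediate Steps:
a(U) = -15 + 2*U² (a(U) = (U² + U²) - 15 = 2*U² - 15 = -15 + 2*U²)
√((-11 - 3*(-3)) + a(-15)) = √((-11 - 3*(-3)) + (-15 + 2*(-15)²)) = √((-11 + 9) + (-15 + 2*225)) = √(-2 + (-15 + 450)) = √(-2 + 435) = √433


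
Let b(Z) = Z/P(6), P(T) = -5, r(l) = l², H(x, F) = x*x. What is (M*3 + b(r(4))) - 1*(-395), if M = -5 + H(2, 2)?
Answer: 1944/5 ≈ 388.80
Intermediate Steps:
H(x, F) = x²
M = -1 (M = -5 + 2² = -5 + 4 = -1)
b(Z) = -Z/5 (b(Z) = Z/(-5) = Z*(-⅕) = -Z/5)
(M*3 + b(r(4))) - 1*(-395) = (-1*3 - ⅕*4²) - 1*(-395) = (-3 - ⅕*16) + 395 = (-3 - 16/5) + 395 = -31/5 + 395 = 1944/5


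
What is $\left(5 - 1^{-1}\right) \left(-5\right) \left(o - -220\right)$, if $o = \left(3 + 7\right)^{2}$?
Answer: $-6400$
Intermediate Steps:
$o = 100$ ($o = 10^{2} = 100$)
$\left(5 - 1^{-1}\right) \left(-5\right) \left(o - -220\right) = \left(5 - 1^{-1}\right) \left(-5\right) \left(100 - -220\right) = \left(5 - 1\right) \left(-5\right) \left(100 + 220\right) = \left(5 - 1\right) \left(-5\right) 320 = 4 \left(-5\right) 320 = \left(-20\right) 320 = -6400$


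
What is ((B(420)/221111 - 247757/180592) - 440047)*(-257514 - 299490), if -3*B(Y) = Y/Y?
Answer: 2446851414917629741105/9982719428 ≈ 2.4511e+11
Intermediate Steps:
B(Y) = -1/3 (B(Y) = -Y/(3*Y) = -1/3*1 = -1/3)
((B(420)/221111 - 247757/180592) - 440047)*(-257514 - 299490) = ((-1/3/221111 - 247757/180592) - 440047)*(-257514 - 299490) = ((-1/3*1/221111 - 247757*1/180592) - 440047)*(-557004) = ((-1/663333 - 247757/180592) - 440047)*(-557004) = (-164345574673/119792633136 - 440047)*(-557004) = -52714553179172065/119792633136*(-557004) = 2446851414917629741105/9982719428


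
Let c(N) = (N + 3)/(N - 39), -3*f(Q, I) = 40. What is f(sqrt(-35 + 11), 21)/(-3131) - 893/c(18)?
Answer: 8387989/9393 ≈ 893.00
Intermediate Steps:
f(Q, I) = -40/3 (f(Q, I) = -1/3*40 = -40/3)
c(N) = (3 + N)/(-39 + N)
f(sqrt(-35 + 11), 21)/(-3131) - 893/c(18) = -40/3/(-3131) - 893*(-39 + 18)/(3 + 18) = -40/3*(-1/3131) - 893/(21/(-21)) = 40/9393 - 893/((-1/21*21)) = 40/9393 - 893/(-1) = 40/9393 - 893*(-1) = 40/9393 + 893 = 8387989/9393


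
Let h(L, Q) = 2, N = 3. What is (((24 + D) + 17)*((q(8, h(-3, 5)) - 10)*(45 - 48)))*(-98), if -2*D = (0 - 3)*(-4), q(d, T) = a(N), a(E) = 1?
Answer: -92610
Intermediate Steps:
q(d, T) = 1
D = -6 (D = -(0 - 3)*(-4)/2 = -(-3)*(-4)/2 = -1/2*12 = -6)
(((24 + D) + 17)*((q(8, h(-3, 5)) - 10)*(45 - 48)))*(-98) = (((24 - 6) + 17)*((1 - 10)*(45 - 48)))*(-98) = ((18 + 17)*(-9*(-3)))*(-98) = (35*27)*(-98) = 945*(-98) = -92610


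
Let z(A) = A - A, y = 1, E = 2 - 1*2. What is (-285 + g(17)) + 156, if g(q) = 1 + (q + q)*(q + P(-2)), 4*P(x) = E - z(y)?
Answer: 450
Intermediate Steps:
E = 0 (E = 2 - 2 = 0)
z(A) = 0
P(x) = 0 (P(x) = (0 - 1*0)/4 = (0 + 0)/4 = (1/4)*0 = 0)
g(q) = 1 + 2*q**2 (g(q) = 1 + (q + q)*(q + 0) = 1 + (2*q)*q = 1 + 2*q**2)
(-285 + g(17)) + 156 = (-285 + (1 + 2*17**2)) + 156 = (-285 + (1 + 2*289)) + 156 = (-285 + (1 + 578)) + 156 = (-285 + 579) + 156 = 294 + 156 = 450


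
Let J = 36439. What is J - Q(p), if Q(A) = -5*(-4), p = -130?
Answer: 36419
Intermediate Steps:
Q(A) = 20
J - Q(p) = 36439 - 1*20 = 36439 - 20 = 36419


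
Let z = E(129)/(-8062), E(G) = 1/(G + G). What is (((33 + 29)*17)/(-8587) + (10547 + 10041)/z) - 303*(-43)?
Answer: -11861955659497/277 ≈ -4.2823e+10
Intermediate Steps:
E(G) = 1/(2*G)
z = -1/2079996 (z = ((½)/129)/(-8062) = ((½)*(1/129))*(-1/8062) = (1/258)*(-1/8062) = -1/2079996 ≈ -4.8077e-7)
(((33 + 29)*17)/(-8587) + (10547 + 10041)/z) - 303*(-43) = (((33 + 29)*17)/(-8587) + (10547 + 10041)/(-1/2079996)) - 303*(-43) = ((62*17)*(-1/8587) + 20588*(-2079996)) + 13029 = (1054*(-1/8587) - 42822957648) + 13029 = (-34/277 - 42822957648) + 13029 = -11861959268530/277 + 13029 = -11861955659497/277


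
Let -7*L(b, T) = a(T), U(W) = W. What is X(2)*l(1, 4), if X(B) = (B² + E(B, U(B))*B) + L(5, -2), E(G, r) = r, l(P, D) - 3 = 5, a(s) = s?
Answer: 464/7 ≈ 66.286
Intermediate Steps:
l(P, D) = 8 (l(P, D) = 3 + 5 = 8)
L(b, T) = -T/7
X(B) = 2/7 + 2*B² (X(B) = (B² + B*B) - ⅐*(-2) = (B² + B²) + 2/7 = 2*B² + 2/7 = 2/7 + 2*B²)
X(2)*l(1, 4) = (2/7 + 2*2²)*8 = (2/7 + 2*4)*8 = (2/7 + 8)*8 = (58/7)*8 = 464/7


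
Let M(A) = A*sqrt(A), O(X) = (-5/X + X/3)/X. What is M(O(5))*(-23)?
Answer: -46*sqrt(30)/225 ≈ -1.1198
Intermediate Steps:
O(X) = (-5/X + X/3)/X (O(X) = (-5/X + X*(1/3))/X = (-5/X + X/3)/X)
M(A) = A**(3/2)
M(O(5))*(-23) = (1/3 - 5/5**2)**(3/2)*(-23) = (1/3 - 5*1/25)**(3/2)*(-23) = (1/3 - 1/5)**(3/2)*(-23) = (2/15)**(3/2)*(-23) = (2*sqrt(30)/225)*(-23) = -46*sqrt(30)/225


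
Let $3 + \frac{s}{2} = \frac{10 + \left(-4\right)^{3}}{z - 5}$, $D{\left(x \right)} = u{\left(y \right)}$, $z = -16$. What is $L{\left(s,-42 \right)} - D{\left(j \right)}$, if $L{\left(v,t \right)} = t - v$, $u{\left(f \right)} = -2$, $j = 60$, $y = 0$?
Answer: $- \frac{274}{7} \approx -39.143$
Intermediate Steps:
$D{\left(x \right)} = -2$
$s = - \frac{6}{7}$ ($s = -6 + 2 \frac{10 + \left(-4\right)^{3}}{-16 - 5} = -6 + 2 \frac{10 - 64}{-21} = -6 + 2 \left(\left(-54\right) \left(- \frac{1}{21}\right)\right) = -6 + 2 \cdot \frac{18}{7} = -6 + \frac{36}{7} = - \frac{6}{7} \approx -0.85714$)
$L{\left(s,-42 \right)} - D{\left(j \right)} = \left(-42 - - \frac{6}{7}\right) - -2 = \left(-42 + \frac{6}{7}\right) + 2 = - \frac{288}{7} + 2 = - \frac{274}{7}$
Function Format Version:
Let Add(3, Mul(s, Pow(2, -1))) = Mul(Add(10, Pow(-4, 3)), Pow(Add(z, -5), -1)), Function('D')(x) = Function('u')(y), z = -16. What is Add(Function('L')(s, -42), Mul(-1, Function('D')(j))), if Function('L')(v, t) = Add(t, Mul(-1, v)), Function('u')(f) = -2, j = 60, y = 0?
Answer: Rational(-274, 7) ≈ -39.143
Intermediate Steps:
Function('D')(x) = -2
s = Rational(-6, 7) (s = Add(-6, Mul(2, Mul(Add(10, Pow(-4, 3)), Pow(Add(-16, -5), -1)))) = Add(-6, Mul(2, Mul(Add(10, -64), Pow(-21, -1)))) = Add(-6, Mul(2, Mul(-54, Rational(-1, 21)))) = Add(-6, Mul(2, Rational(18, 7))) = Add(-6, Rational(36, 7)) = Rational(-6, 7) ≈ -0.85714)
Add(Function('L')(s, -42), Mul(-1, Function('D')(j))) = Add(Add(-42, Mul(-1, Rational(-6, 7))), Mul(-1, -2)) = Add(Add(-42, Rational(6, 7)), 2) = Add(Rational(-288, 7), 2) = Rational(-274, 7)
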